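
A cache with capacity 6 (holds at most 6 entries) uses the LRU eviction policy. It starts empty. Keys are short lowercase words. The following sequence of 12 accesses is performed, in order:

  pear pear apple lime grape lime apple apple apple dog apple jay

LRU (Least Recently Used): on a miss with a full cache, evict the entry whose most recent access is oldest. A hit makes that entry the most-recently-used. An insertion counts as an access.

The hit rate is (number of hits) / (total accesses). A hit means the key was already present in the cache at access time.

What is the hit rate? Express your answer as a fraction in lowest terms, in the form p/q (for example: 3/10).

Answer: 1/2

Derivation:
LRU simulation (capacity=6):
  1. access pear: MISS. Cache (LRU->MRU): [pear]
  2. access pear: HIT. Cache (LRU->MRU): [pear]
  3. access apple: MISS. Cache (LRU->MRU): [pear apple]
  4. access lime: MISS. Cache (LRU->MRU): [pear apple lime]
  5. access grape: MISS. Cache (LRU->MRU): [pear apple lime grape]
  6. access lime: HIT. Cache (LRU->MRU): [pear apple grape lime]
  7. access apple: HIT. Cache (LRU->MRU): [pear grape lime apple]
  8. access apple: HIT. Cache (LRU->MRU): [pear grape lime apple]
  9. access apple: HIT. Cache (LRU->MRU): [pear grape lime apple]
  10. access dog: MISS. Cache (LRU->MRU): [pear grape lime apple dog]
  11. access apple: HIT. Cache (LRU->MRU): [pear grape lime dog apple]
  12. access jay: MISS. Cache (LRU->MRU): [pear grape lime dog apple jay]
Total: 6 hits, 6 misses, 0 evictions

Hit rate = 6/12 = 1/2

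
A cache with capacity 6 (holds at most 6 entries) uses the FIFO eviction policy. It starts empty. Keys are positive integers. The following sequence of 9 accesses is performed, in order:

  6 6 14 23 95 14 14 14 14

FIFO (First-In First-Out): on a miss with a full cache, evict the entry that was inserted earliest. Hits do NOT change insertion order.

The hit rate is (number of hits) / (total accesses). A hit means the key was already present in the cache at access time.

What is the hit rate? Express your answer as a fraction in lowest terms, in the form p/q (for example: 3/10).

FIFO simulation (capacity=6):
  1. access 6: MISS. Cache (old->new): [6]
  2. access 6: HIT. Cache (old->new): [6]
  3. access 14: MISS. Cache (old->new): [6 14]
  4. access 23: MISS. Cache (old->new): [6 14 23]
  5. access 95: MISS. Cache (old->new): [6 14 23 95]
  6. access 14: HIT. Cache (old->new): [6 14 23 95]
  7. access 14: HIT. Cache (old->new): [6 14 23 95]
  8. access 14: HIT. Cache (old->new): [6 14 23 95]
  9. access 14: HIT. Cache (old->new): [6 14 23 95]
Total: 5 hits, 4 misses, 0 evictions

Hit rate = 5/9

Answer: 5/9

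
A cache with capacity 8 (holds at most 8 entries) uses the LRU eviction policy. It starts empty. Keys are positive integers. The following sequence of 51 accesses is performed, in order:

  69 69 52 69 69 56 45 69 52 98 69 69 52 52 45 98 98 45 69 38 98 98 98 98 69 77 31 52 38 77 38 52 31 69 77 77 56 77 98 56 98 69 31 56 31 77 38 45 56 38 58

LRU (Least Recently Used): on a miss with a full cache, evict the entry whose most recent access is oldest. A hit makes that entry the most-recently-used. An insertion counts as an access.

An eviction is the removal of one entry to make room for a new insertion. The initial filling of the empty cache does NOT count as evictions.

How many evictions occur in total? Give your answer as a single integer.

LRU simulation (capacity=8):
  1. access 69: MISS. Cache (LRU->MRU): [69]
  2. access 69: HIT. Cache (LRU->MRU): [69]
  3. access 52: MISS. Cache (LRU->MRU): [69 52]
  4. access 69: HIT. Cache (LRU->MRU): [52 69]
  5. access 69: HIT. Cache (LRU->MRU): [52 69]
  6. access 56: MISS. Cache (LRU->MRU): [52 69 56]
  7. access 45: MISS. Cache (LRU->MRU): [52 69 56 45]
  8. access 69: HIT. Cache (LRU->MRU): [52 56 45 69]
  9. access 52: HIT. Cache (LRU->MRU): [56 45 69 52]
  10. access 98: MISS. Cache (LRU->MRU): [56 45 69 52 98]
  11. access 69: HIT. Cache (LRU->MRU): [56 45 52 98 69]
  12. access 69: HIT. Cache (LRU->MRU): [56 45 52 98 69]
  13. access 52: HIT. Cache (LRU->MRU): [56 45 98 69 52]
  14. access 52: HIT. Cache (LRU->MRU): [56 45 98 69 52]
  15. access 45: HIT. Cache (LRU->MRU): [56 98 69 52 45]
  16. access 98: HIT. Cache (LRU->MRU): [56 69 52 45 98]
  17. access 98: HIT. Cache (LRU->MRU): [56 69 52 45 98]
  18. access 45: HIT. Cache (LRU->MRU): [56 69 52 98 45]
  19. access 69: HIT. Cache (LRU->MRU): [56 52 98 45 69]
  20. access 38: MISS. Cache (LRU->MRU): [56 52 98 45 69 38]
  21. access 98: HIT. Cache (LRU->MRU): [56 52 45 69 38 98]
  22. access 98: HIT. Cache (LRU->MRU): [56 52 45 69 38 98]
  23. access 98: HIT. Cache (LRU->MRU): [56 52 45 69 38 98]
  24. access 98: HIT. Cache (LRU->MRU): [56 52 45 69 38 98]
  25. access 69: HIT. Cache (LRU->MRU): [56 52 45 38 98 69]
  26. access 77: MISS. Cache (LRU->MRU): [56 52 45 38 98 69 77]
  27. access 31: MISS. Cache (LRU->MRU): [56 52 45 38 98 69 77 31]
  28. access 52: HIT. Cache (LRU->MRU): [56 45 38 98 69 77 31 52]
  29. access 38: HIT. Cache (LRU->MRU): [56 45 98 69 77 31 52 38]
  30. access 77: HIT. Cache (LRU->MRU): [56 45 98 69 31 52 38 77]
  31. access 38: HIT. Cache (LRU->MRU): [56 45 98 69 31 52 77 38]
  32. access 52: HIT. Cache (LRU->MRU): [56 45 98 69 31 77 38 52]
  33. access 31: HIT. Cache (LRU->MRU): [56 45 98 69 77 38 52 31]
  34. access 69: HIT. Cache (LRU->MRU): [56 45 98 77 38 52 31 69]
  35. access 77: HIT. Cache (LRU->MRU): [56 45 98 38 52 31 69 77]
  36. access 77: HIT. Cache (LRU->MRU): [56 45 98 38 52 31 69 77]
  37. access 56: HIT. Cache (LRU->MRU): [45 98 38 52 31 69 77 56]
  38. access 77: HIT. Cache (LRU->MRU): [45 98 38 52 31 69 56 77]
  39. access 98: HIT. Cache (LRU->MRU): [45 38 52 31 69 56 77 98]
  40. access 56: HIT. Cache (LRU->MRU): [45 38 52 31 69 77 98 56]
  41. access 98: HIT. Cache (LRU->MRU): [45 38 52 31 69 77 56 98]
  42. access 69: HIT. Cache (LRU->MRU): [45 38 52 31 77 56 98 69]
  43. access 31: HIT. Cache (LRU->MRU): [45 38 52 77 56 98 69 31]
  44. access 56: HIT. Cache (LRU->MRU): [45 38 52 77 98 69 31 56]
  45. access 31: HIT. Cache (LRU->MRU): [45 38 52 77 98 69 56 31]
  46. access 77: HIT. Cache (LRU->MRU): [45 38 52 98 69 56 31 77]
  47. access 38: HIT. Cache (LRU->MRU): [45 52 98 69 56 31 77 38]
  48. access 45: HIT. Cache (LRU->MRU): [52 98 69 56 31 77 38 45]
  49. access 56: HIT. Cache (LRU->MRU): [52 98 69 31 77 38 45 56]
  50. access 38: HIT. Cache (LRU->MRU): [52 98 69 31 77 45 56 38]
  51. access 58: MISS, evict 52. Cache (LRU->MRU): [98 69 31 77 45 56 38 58]
Total: 42 hits, 9 misses, 1 evictions

Answer: 1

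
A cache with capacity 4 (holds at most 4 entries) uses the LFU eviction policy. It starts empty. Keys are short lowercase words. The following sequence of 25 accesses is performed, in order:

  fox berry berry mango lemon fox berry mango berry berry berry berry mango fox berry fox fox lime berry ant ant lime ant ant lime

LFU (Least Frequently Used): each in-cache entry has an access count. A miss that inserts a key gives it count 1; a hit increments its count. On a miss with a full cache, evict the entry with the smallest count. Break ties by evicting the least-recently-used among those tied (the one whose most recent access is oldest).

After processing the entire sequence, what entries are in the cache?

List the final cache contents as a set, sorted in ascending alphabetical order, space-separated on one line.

Answer: berry fox lime mango

Derivation:
LFU simulation (capacity=4):
  1. access fox: MISS. Cache: [fox(c=1)]
  2. access berry: MISS. Cache: [fox(c=1) berry(c=1)]
  3. access berry: HIT, count now 2. Cache: [fox(c=1) berry(c=2)]
  4. access mango: MISS. Cache: [fox(c=1) mango(c=1) berry(c=2)]
  5. access lemon: MISS. Cache: [fox(c=1) mango(c=1) lemon(c=1) berry(c=2)]
  6. access fox: HIT, count now 2. Cache: [mango(c=1) lemon(c=1) berry(c=2) fox(c=2)]
  7. access berry: HIT, count now 3. Cache: [mango(c=1) lemon(c=1) fox(c=2) berry(c=3)]
  8. access mango: HIT, count now 2. Cache: [lemon(c=1) fox(c=2) mango(c=2) berry(c=3)]
  9. access berry: HIT, count now 4. Cache: [lemon(c=1) fox(c=2) mango(c=2) berry(c=4)]
  10. access berry: HIT, count now 5. Cache: [lemon(c=1) fox(c=2) mango(c=2) berry(c=5)]
  11. access berry: HIT, count now 6. Cache: [lemon(c=1) fox(c=2) mango(c=2) berry(c=6)]
  12. access berry: HIT, count now 7. Cache: [lemon(c=1) fox(c=2) mango(c=2) berry(c=7)]
  13. access mango: HIT, count now 3. Cache: [lemon(c=1) fox(c=2) mango(c=3) berry(c=7)]
  14. access fox: HIT, count now 3. Cache: [lemon(c=1) mango(c=3) fox(c=3) berry(c=7)]
  15. access berry: HIT, count now 8. Cache: [lemon(c=1) mango(c=3) fox(c=3) berry(c=8)]
  16. access fox: HIT, count now 4. Cache: [lemon(c=1) mango(c=3) fox(c=4) berry(c=8)]
  17. access fox: HIT, count now 5. Cache: [lemon(c=1) mango(c=3) fox(c=5) berry(c=8)]
  18. access lime: MISS, evict lemon(c=1). Cache: [lime(c=1) mango(c=3) fox(c=5) berry(c=8)]
  19. access berry: HIT, count now 9. Cache: [lime(c=1) mango(c=3) fox(c=5) berry(c=9)]
  20. access ant: MISS, evict lime(c=1). Cache: [ant(c=1) mango(c=3) fox(c=5) berry(c=9)]
  21. access ant: HIT, count now 2. Cache: [ant(c=2) mango(c=3) fox(c=5) berry(c=9)]
  22. access lime: MISS, evict ant(c=2). Cache: [lime(c=1) mango(c=3) fox(c=5) berry(c=9)]
  23. access ant: MISS, evict lime(c=1). Cache: [ant(c=1) mango(c=3) fox(c=5) berry(c=9)]
  24. access ant: HIT, count now 2. Cache: [ant(c=2) mango(c=3) fox(c=5) berry(c=9)]
  25. access lime: MISS, evict ant(c=2). Cache: [lime(c=1) mango(c=3) fox(c=5) berry(c=9)]
Total: 16 hits, 9 misses, 5 evictions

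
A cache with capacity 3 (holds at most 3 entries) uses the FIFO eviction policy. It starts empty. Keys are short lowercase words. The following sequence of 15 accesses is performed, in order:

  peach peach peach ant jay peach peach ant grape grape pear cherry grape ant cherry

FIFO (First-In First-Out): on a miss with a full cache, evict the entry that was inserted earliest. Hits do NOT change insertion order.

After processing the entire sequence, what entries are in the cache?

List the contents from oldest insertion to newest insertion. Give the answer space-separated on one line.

Answer: pear cherry ant

Derivation:
FIFO simulation (capacity=3):
  1. access peach: MISS. Cache (old->new): [peach]
  2. access peach: HIT. Cache (old->new): [peach]
  3. access peach: HIT. Cache (old->new): [peach]
  4. access ant: MISS. Cache (old->new): [peach ant]
  5. access jay: MISS. Cache (old->new): [peach ant jay]
  6. access peach: HIT. Cache (old->new): [peach ant jay]
  7. access peach: HIT. Cache (old->new): [peach ant jay]
  8. access ant: HIT. Cache (old->new): [peach ant jay]
  9. access grape: MISS, evict peach. Cache (old->new): [ant jay grape]
  10. access grape: HIT. Cache (old->new): [ant jay grape]
  11. access pear: MISS, evict ant. Cache (old->new): [jay grape pear]
  12. access cherry: MISS, evict jay. Cache (old->new): [grape pear cherry]
  13. access grape: HIT. Cache (old->new): [grape pear cherry]
  14. access ant: MISS, evict grape. Cache (old->new): [pear cherry ant]
  15. access cherry: HIT. Cache (old->new): [pear cherry ant]
Total: 8 hits, 7 misses, 4 evictions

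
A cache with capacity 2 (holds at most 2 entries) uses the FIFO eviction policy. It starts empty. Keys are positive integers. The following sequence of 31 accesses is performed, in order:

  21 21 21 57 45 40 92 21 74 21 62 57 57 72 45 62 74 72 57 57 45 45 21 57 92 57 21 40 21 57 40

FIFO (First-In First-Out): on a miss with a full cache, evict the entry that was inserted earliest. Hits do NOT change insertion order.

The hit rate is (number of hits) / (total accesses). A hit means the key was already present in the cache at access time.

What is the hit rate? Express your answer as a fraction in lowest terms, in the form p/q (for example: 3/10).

Answer: 9/31

Derivation:
FIFO simulation (capacity=2):
  1. access 21: MISS. Cache (old->new): [21]
  2. access 21: HIT. Cache (old->new): [21]
  3. access 21: HIT. Cache (old->new): [21]
  4. access 57: MISS. Cache (old->new): [21 57]
  5. access 45: MISS, evict 21. Cache (old->new): [57 45]
  6. access 40: MISS, evict 57. Cache (old->new): [45 40]
  7. access 92: MISS, evict 45. Cache (old->new): [40 92]
  8. access 21: MISS, evict 40. Cache (old->new): [92 21]
  9. access 74: MISS, evict 92. Cache (old->new): [21 74]
  10. access 21: HIT. Cache (old->new): [21 74]
  11. access 62: MISS, evict 21. Cache (old->new): [74 62]
  12. access 57: MISS, evict 74. Cache (old->new): [62 57]
  13. access 57: HIT. Cache (old->new): [62 57]
  14. access 72: MISS, evict 62. Cache (old->new): [57 72]
  15. access 45: MISS, evict 57. Cache (old->new): [72 45]
  16. access 62: MISS, evict 72. Cache (old->new): [45 62]
  17. access 74: MISS, evict 45. Cache (old->new): [62 74]
  18. access 72: MISS, evict 62. Cache (old->new): [74 72]
  19. access 57: MISS, evict 74. Cache (old->new): [72 57]
  20. access 57: HIT. Cache (old->new): [72 57]
  21. access 45: MISS, evict 72. Cache (old->new): [57 45]
  22. access 45: HIT. Cache (old->new): [57 45]
  23. access 21: MISS, evict 57. Cache (old->new): [45 21]
  24. access 57: MISS, evict 45. Cache (old->new): [21 57]
  25. access 92: MISS, evict 21. Cache (old->new): [57 92]
  26. access 57: HIT. Cache (old->new): [57 92]
  27. access 21: MISS, evict 57. Cache (old->new): [92 21]
  28. access 40: MISS, evict 92. Cache (old->new): [21 40]
  29. access 21: HIT. Cache (old->new): [21 40]
  30. access 57: MISS, evict 21. Cache (old->new): [40 57]
  31. access 40: HIT. Cache (old->new): [40 57]
Total: 9 hits, 22 misses, 20 evictions

Hit rate = 9/31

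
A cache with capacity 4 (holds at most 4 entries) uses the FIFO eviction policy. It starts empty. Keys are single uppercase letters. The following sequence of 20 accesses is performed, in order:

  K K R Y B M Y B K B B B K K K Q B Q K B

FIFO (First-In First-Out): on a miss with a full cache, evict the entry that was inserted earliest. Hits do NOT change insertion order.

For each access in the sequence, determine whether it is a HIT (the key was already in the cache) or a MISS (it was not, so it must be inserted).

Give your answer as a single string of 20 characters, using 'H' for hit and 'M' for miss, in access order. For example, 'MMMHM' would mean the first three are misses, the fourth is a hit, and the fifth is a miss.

Answer: MHMMMMHHMHHHHHHMHHHH

Derivation:
FIFO simulation (capacity=4):
  1. access K: MISS. Cache (old->new): [K]
  2. access K: HIT. Cache (old->new): [K]
  3. access R: MISS. Cache (old->new): [K R]
  4. access Y: MISS. Cache (old->new): [K R Y]
  5. access B: MISS. Cache (old->new): [K R Y B]
  6. access M: MISS, evict K. Cache (old->new): [R Y B M]
  7. access Y: HIT. Cache (old->new): [R Y B M]
  8. access B: HIT. Cache (old->new): [R Y B M]
  9. access K: MISS, evict R. Cache (old->new): [Y B M K]
  10. access B: HIT. Cache (old->new): [Y B M K]
  11. access B: HIT. Cache (old->new): [Y B M K]
  12. access B: HIT. Cache (old->new): [Y B M K]
  13. access K: HIT. Cache (old->new): [Y B M K]
  14. access K: HIT. Cache (old->new): [Y B M K]
  15. access K: HIT. Cache (old->new): [Y B M K]
  16. access Q: MISS, evict Y. Cache (old->new): [B M K Q]
  17. access B: HIT. Cache (old->new): [B M K Q]
  18. access Q: HIT. Cache (old->new): [B M K Q]
  19. access K: HIT. Cache (old->new): [B M K Q]
  20. access B: HIT. Cache (old->new): [B M K Q]
Total: 13 hits, 7 misses, 3 evictions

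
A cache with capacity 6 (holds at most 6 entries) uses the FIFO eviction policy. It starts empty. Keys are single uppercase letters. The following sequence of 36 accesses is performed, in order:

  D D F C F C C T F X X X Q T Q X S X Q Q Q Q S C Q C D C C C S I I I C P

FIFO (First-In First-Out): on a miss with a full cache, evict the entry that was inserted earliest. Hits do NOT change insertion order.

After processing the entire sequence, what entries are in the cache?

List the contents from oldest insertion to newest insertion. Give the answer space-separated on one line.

FIFO simulation (capacity=6):
  1. access D: MISS. Cache (old->new): [D]
  2. access D: HIT. Cache (old->new): [D]
  3. access F: MISS. Cache (old->new): [D F]
  4. access C: MISS. Cache (old->new): [D F C]
  5. access F: HIT. Cache (old->new): [D F C]
  6. access C: HIT. Cache (old->new): [D F C]
  7. access C: HIT. Cache (old->new): [D F C]
  8. access T: MISS. Cache (old->new): [D F C T]
  9. access F: HIT. Cache (old->new): [D F C T]
  10. access X: MISS. Cache (old->new): [D F C T X]
  11. access X: HIT. Cache (old->new): [D F C T X]
  12. access X: HIT. Cache (old->new): [D F C T X]
  13. access Q: MISS. Cache (old->new): [D F C T X Q]
  14. access T: HIT. Cache (old->new): [D F C T X Q]
  15. access Q: HIT. Cache (old->new): [D F C T X Q]
  16. access X: HIT. Cache (old->new): [D F C T X Q]
  17. access S: MISS, evict D. Cache (old->new): [F C T X Q S]
  18. access X: HIT. Cache (old->new): [F C T X Q S]
  19. access Q: HIT. Cache (old->new): [F C T X Q S]
  20. access Q: HIT. Cache (old->new): [F C T X Q S]
  21. access Q: HIT. Cache (old->new): [F C T X Q S]
  22. access Q: HIT. Cache (old->new): [F C T X Q S]
  23. access S: HIT. Cache (old->new): [F C T X Q S]
  24. access C: HIT. Cache (old->new): [F C T X Q S]
  25. access Q: HIT. Cache (old->new): [F C T X Q S]
  26. access C: HIT. Cache (old->new): [F C T X Q S]
  27. access D: MISS, evict F. Cache (old->new): [C T X Q S D]
  28. access C: HIT. Cache (old->new): [C T X Q S D]
  29. access C: HIT. Cache (old->new): [C T X Q S D]
  30. access C: HIT. Cache (old->new): [C T X Q S D]
  31. access S: HIT. Cache (old->new): [C T X Q S D]
  32. access I: MISS, evict C. Cache (old->new): [T X Q S D I]
  33. access I: HIT. Cache (old->new): [T X Q S D I]
  34. access I: HIT. Cache (old->new): [T X Q S D I]
  35. access C: MISS, evict T. Cache (old->new): [X Q S D I C]
  36. access P: MISS, evict X. Cache (old->new): [Q S D I C P]
Total: 25 hits, 11 misses, 5 evictions

Answer: Q S D I C P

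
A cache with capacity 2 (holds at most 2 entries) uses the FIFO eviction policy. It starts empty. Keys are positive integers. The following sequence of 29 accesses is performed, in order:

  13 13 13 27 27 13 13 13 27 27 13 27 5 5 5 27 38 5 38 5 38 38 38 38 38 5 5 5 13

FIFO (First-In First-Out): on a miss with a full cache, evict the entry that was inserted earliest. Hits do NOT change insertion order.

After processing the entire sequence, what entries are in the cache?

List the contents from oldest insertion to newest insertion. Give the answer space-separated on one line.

FIFO simulation (capacity=2):
  1. access 13: MISS. Cache (old->new): [13]
  2. access 13: HIT. Cache (old->new): [13]
  3. access 13: HIT. Cache (old->new): [13]
  4. access 27: MISS. Cache (old->new): [13 27]
  5. access 27: HIT. Cache (old->new): [13 27]
  6. access 13: HIT. Cache (old->new): [13 27]
  7. access 13: HIT. Cache (old->new): [13 27]
  8. access 13: HIT. Cache (old->new): [13 27]
  9. access 27: HIT. Cache (old->new): [13 27]
  10. access 27: HIT. Cache (old->new): [13 27]
  11. access 13: HIT. Cache (old->new): [13 27]
  12. access 27: HIT. Cache (old->new): [13 27]
  13. access 5: MISS, evict 13. Cache (old->new): [27 5]
  14. access 5: HIT. Cache (old->new): [27 5]
  15. access 5: HIT. Cache (old->new): [27 5]
  16. access 27: HIT. Cache (old->new): [27 5]
  17. access 38: MISS, evict 27. Cache (old->new): [5 38]
  18. access 5: HIT. Cache (old->new): [5 38]
  19. access 38: HIT. Cache (old->new): [5 38]
  20. access 5: HIT. Cache (old->new): [5 38]
  21. access 38: HIT. Cache (old->new): [5 38]
  22. access 38: HIT. Cache (old->new): [5 38]
  23. access 38: HIT. Cache (old->new): [5 38]
  24. access 38: HIT. Cache (old->new): [5 38]
  25. access 38: HIT. Cache (old->new): [5 38]
  26. access 5: HIT. Cache (old->new): [5 38]
  27. access 5: HIT. Cache (old->new): [5 38]
  28. access 5: HIT. Cache (old->new): [5 38]
  29. access 13: MISS, evict 5. Cache (old->new): [38 13]
Total: 24 hits, 5 misses, 3 evictions

Answer: 38 13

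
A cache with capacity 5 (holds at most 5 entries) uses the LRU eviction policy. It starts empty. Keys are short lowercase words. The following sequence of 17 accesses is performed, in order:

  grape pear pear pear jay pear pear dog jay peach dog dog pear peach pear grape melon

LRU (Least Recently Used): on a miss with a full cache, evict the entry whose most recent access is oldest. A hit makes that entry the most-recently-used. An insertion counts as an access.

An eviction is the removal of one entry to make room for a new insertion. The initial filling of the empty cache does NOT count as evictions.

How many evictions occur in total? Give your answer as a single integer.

LRU simulation (capacity=5):
  1. access grape: MISS. Cache (LRU->MRU): [grape]
  2. access pear: MISS. Cache (LRU->MRU): [grape pear]
  3. access pear: HIT. Cache (LRU->MRU): [grape pear]
  4. access pear: HIT. Cache (LRU->MRU): [grape pear]
  5. access jay: MISS. Cache (LRU->MRU): [grape pear jay]
  6. access pear: HIT. Cache (LRU->MRU): [grape jay pear]
  7. access pear: HIT. Cache (LRU->MRU): [grape jay pear]
  8. access dog: MISS. Cache (LRU->MRU): [grape jay pear dog]
  9. access jay: HIT. Cache (LRU->MRU): [grape pear dog jay]
  10. access peach: MISS. Cache (LRU->MRU): [grape pear dog jay peach]
  11. access dog: HIT. Cache (LRU->MRU): [grape pear jay peach dog]
  12. access dog: HIT. Cache (LRU->MRU): [grape pear jay peach dog]
  13. access pear: HIT. Cache (LRU->MRU): [grape jay peach dog pear]
  14. access peach: HIT. Cache (LRU->MRU): [grape jay dog pear peach]
  15. access pear: HIT. Cache (LRU->MRU): [grape jay dog peach pear]
  16. access grape: HIT. Cache (LRU->MRU): [jay dog peach pear grape]
  17. access melon: MISS, evict jay. Cache (LRU->MRU): [dog peach pear grape melon]
Total: 11 hits, 6 misses, 1 evictions

Answer: 1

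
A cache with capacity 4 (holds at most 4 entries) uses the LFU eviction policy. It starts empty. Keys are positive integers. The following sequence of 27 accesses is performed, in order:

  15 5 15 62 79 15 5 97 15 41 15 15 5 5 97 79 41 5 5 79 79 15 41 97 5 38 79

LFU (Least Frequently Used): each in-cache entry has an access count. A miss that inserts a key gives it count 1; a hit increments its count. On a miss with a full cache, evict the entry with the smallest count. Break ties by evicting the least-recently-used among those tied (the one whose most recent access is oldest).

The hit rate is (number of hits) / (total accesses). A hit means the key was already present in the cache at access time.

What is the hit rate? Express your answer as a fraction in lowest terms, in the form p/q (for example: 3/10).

LFU simulation (capacity=4):
  1. access 15: MISS. Cache: [15(c=1)]
  2. access 5: MISS. Cache: [15(c=1) 5(c=1)]
  3. access 15: HIT, count now 2. Cache: [5(c=1) 15(c=2)]
  4. access 62: MISS. Cache: [5(c=1) 62(c=1) 15(c=2)]
  5. access 79: MISS. Cache: [5(c=1) 62(c=1) 79(c=1) 15(c=2)]
  6. access 15: HIT, count now 3. Cache: [5(c=1) 62(c=1) 79(c=1) 15(c=3)]
  7. access 5: HIT, count now 2. Cache: [62(c=1) 79(c=1) 5(c=2) 15(c=3)]
  8. access 97: MISS, evict 62(c=1). Cache: [79(c=1) 97(c=1) 5(c=2) 15(c=3)]
  9. access 15: HIT, count now 4. Cache: [79(c=1) 97(c=1) 5(c=2) 15(c=4)]
  10. access 41: MISS, evict 79(c=1). Cache: [97(c=1) 41(c=1) 5(c=2) 15(c=4)]
  11. access 15: HIT, count now 5. Cache: [97(c=1) 41(c=1) 5(c=2) 15(c=5)]
  12. access 15: HIT, count now 6. Cache: [97(c=1) 41(c=1) 5(c=2) 15(c=6)]
  13. access 5: HIT, count now 3. Cache: [97(c=1) 41(c=1) 5(c=3) 15(c=6)]
  14. access 5: HIT, count now 4. Cache: [97(c=1) 41(c=1) 5(c=4) 15(c=6)]
  15. access 97: HIT, count now 2. Cache: [41(c=1) 97(c=2) 5(c=4) 15(c=6)]
  16. access 79: MISS, evict 41(c=1). Cache: [79(c=1) 97(c=2) 5(c=4) 15(c=6)]
  17. access 41: MISS, evict 79(c=1). Cache: [41(c=1) 97(c=2) 5(c=4) 15(c=6)]
  18. access 5: HIT, count now 5. Cache: [41(c=1) 97(c=2) 5(c=5) 15(c=6)]
  19. access 5: HIT, count now 6. Cache: [41(c=1) 97(c=2) 15(c=6) 5(c=6)]
  20. access 79: MISS, evict 41(c=1). Cache: [79(c=1) 97(c=2) 15(c=6) 5(c=6)]
  21. access 79: HIT, count now 2. Cache: [97(c=2) 79(c=2) 15(c=6) 5(c=6)]
  22. access 15: HIT, count now 7. Cache: [97(c=2) 79(c=2) 5(c=6) 15(c=7)]
  23. access 41: MISS, evict 97(c=2). Cache: [41(c=1) 79(c=2) 5(c=6) 15(c=7)]
  24. access 97: MISS, evict 41(c=1). Cache: [97(c=1) 79(c=2) 5(c=6) 15(c=7)]
  25. access 5: HIT, count now 7. Cache: [97(c=1) 79(c=2) 15(c=7) 5(c=7)]
  26. access 38: MISS, evict 97(c=1). Cache: [38(c=1) 79(c=2) 15(c=7) 5(c=7)]
  27. access 79: HIT, count now 3. Cache: [38(c=1) 79(c=3) 15(c=7) 5(c=7)]
Total: 15 hits, 12 misses, 8 evictions

Hit rate = 15/27 = 5/9

Answer: 5/9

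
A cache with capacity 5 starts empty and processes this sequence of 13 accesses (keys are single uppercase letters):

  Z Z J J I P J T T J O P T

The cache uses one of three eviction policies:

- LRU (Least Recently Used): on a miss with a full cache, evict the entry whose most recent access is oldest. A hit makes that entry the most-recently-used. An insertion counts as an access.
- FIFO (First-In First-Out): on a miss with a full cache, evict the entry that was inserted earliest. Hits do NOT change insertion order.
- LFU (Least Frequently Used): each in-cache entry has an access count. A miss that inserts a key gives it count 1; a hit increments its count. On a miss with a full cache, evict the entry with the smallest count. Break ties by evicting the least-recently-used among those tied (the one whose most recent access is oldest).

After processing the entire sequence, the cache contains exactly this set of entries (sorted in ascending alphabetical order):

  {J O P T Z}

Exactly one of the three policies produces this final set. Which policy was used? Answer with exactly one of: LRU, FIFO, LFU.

Simulating under each policy and comparing final sets:
  LRU: final set = {I J O P T} -> differs
  FIFO: final set = {I J O P T} -> differs
  LFU: final set = {J O P T Z} -> MATCHES target
Only LFU produces the target set.

Answer: LFU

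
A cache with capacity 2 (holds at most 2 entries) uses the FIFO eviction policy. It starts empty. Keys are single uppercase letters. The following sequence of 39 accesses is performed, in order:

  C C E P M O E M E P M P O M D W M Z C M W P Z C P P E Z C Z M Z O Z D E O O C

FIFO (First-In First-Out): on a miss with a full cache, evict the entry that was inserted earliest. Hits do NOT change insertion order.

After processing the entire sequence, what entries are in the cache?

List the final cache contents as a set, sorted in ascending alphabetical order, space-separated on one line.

Answer: C O

Derivation:
FIFO simulation (capacity=2):
  1. access C: MISS. Cache (old->new): [C]
  2. access C: HIT. Cache (old->new): [C]
  3. access E: MISS. Cache (old->new): [C E]
  4. access P: MISS, evict C. Cache (old->new): [E P]
  5. access M: MISS, evict E. Cache (old->new): [P M]
  6. access O: MISS, evict P. Cache (old->new): [M O]
  7. access E: MISS, evict M. Cache (old->new): [O E]
  8. access M: MISS, evict O. Cache (old->new): [E M]
  9. access E: HIT. Cache (old->new): [E M]
  10. access P: MISS, evict E. Cache (old->new): [M P]
  11. access M: HIT. Cache (old->new): [M P]
  12. access P: HIT. Cache (old->new): [M P]
  13. access O: MISS, evict M. Cache (old->new): [P O]
  14. access M: MISS, evict P. Cache (old->new): [O M]
  15. access D: MISS, evict O. Cache (old->new): [M D]
  16. access W: MISS, evict M. Cache (old->new): [D W]
  17. access M: MISS, evict D. Cache (old->new): [W M]
  18. access Z: MISS, evict W. Cache (old->new): [M Z]
  19. access C: MISS, evict M. Cache (old->new): [Z C]
  20. access M: MISS, evict Z. Cache (old->new): [C M]
  21. access W: MISS, evict C. Cache (old->new): [M W]
  22. access P: MISS, evict M. Cache (old->new): [W P]
  23. access Z: MISS, evict W. Cache (old->new): [P Z]
  24. access C: MISS, evict P. Cache (old->new): [Z C]
  25. access P: MISS, evict Z. Cache (old->new): [C P]
  26. access P: HIT. Cache (old->new): [C P]
  27. access E: MISS, evict C. Cache (old->new): [P E]
  28. access Z: MISS, evict P. Cache (old->new): [E Z]
  29. access C: MISS, evict E. Cache (old->new): [Z C]
  30. access Z: HIT. Cache (old->new): [Z C]
  31. access M: MISS, evict Z. Cache (old->new): [C M]
  32. access Z: MISS, evict C. Cache (old->new): [M Z]
  33. access O: MISS, evict M. Cache (old->new): [Z O]
  34. access Z: HIT. Cache (old->new): [Z O]
  35. access D: MISS, evict Z. Cache (old->new): [O D]
  36. access E: MISS, evict O. Cache (old->new): [D E]
  37. access O: MISS, evict D. Cache (old->new): [E O]
  38. access O: HIT. Cache (old->new): [E O]
  39. access C: MISS, evict E. Cache (old->new): [O C]
Total: 8 hits, 31 misses, 29 evictions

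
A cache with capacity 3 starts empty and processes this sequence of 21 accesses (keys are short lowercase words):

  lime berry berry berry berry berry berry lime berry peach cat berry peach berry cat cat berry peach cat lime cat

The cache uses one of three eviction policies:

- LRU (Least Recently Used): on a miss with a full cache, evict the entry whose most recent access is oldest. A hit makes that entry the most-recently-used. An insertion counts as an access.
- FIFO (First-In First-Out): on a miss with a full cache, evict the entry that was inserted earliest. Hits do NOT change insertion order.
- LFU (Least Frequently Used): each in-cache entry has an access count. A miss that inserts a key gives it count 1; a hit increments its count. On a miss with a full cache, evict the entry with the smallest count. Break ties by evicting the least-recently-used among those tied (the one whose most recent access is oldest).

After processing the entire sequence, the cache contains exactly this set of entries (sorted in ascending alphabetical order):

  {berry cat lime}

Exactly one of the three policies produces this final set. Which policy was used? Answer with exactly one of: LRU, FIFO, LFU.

Simulating under each policy and comparing final sets:
  LRU: final set = {cat lime peach} -> differs
  FIFO: final set = {cat lime peach} -> differs
  LFU: final set = {berry cat lime} -> MATCHES target
Only LFU produces the target set.

Answer: LFU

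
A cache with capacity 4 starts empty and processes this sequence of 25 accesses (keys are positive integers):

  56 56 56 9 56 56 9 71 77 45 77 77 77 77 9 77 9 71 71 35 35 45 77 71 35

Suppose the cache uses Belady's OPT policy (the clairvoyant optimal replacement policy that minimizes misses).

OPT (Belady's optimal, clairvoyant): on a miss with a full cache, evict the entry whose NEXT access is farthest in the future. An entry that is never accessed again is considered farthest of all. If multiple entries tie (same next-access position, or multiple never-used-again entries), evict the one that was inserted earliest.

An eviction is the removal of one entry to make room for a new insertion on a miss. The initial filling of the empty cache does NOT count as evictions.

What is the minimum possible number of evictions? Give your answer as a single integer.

OPT (Belady) simulation (capacity=4):
  1. access 56: MISS. Cache: [56]
  2. access 56: HIT. Next use of 56: step 3. Cache: [56]
  3. access 56: HIT. Next use of 56: step 5. Cache: [56]
  4. access 9: MISS. Cache: [56 9]
  5. access 56: HIT. Next use of 56: step 6. Cache: [56 9]
  6. access 56: HIT. Next use of 56: never. Cache: [56 9]
  7. access 9: HIT. Next use of 9: step 15. Cache: [56 9]
  8. access 71: MISS. Cache: [56 9 71]
  9. access 77: MISS. Cache: [56 9 71 77]
  10. access 45: MISS, evict 56 (next use: never). Cache: [9 71 77 45]
  11. access 77: HIT. Next use of 77: step 12. Cache: [9 71 77 45]
  12. access 77: HIT. Next use of 77: step 13. Cache: [9 71 77 45]
  13. access 77: HIT. Next use of 77: step 14. Cache: [9 71 77 45]
  14. access 77: HIT. Next use of 77: step 16. Cache: [9 71 77 45]
  15. access 9: HIT. Next use of 9: step 17. Cache: [9 71 77 45]
  16. access 77: HIT. Next use of 77: step 23. Cache: [9 71 77 45]
  17. access 9: HIT. Next use of 9: never. Cache: [9 71 77 45]
  18. access 71: HIT. Next use of 71: step 19. Cache: [9 71 77 45]
  19. access 71: HIT. Next use of 71: step 24. Cache: [9 71 77 45]
  20. access 35: MISS, evict 9 (next use: never). Cache: [71 77 45 35]
  21. access 35: HIT. Next use of 35: step 25. Cache: [71 77 45 35]
  22. access 45: HIT. Next use of 45: never. Cache: [71 77 45 35]
  23. access 77: HIT. Next use of 77: never. Cache: [71 77 45 35]
  24. access 71: HIT. Next use of 71: never. Cache: [71 77 45 35]
  25. access 35: HIT. Next use of 35: never. Cache: [71 77 45 35]
Total: 19 hits, 6 misses, 2 evictions

Answer: 2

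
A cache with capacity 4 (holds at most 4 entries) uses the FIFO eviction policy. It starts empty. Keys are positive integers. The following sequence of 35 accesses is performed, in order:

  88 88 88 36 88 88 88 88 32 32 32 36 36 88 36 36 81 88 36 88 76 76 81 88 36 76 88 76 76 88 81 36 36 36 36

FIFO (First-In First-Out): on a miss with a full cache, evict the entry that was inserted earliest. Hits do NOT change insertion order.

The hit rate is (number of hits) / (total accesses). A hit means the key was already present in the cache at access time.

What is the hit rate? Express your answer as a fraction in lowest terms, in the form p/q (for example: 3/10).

Answer: 4/5

Derivation:
FIFO simulation (capacity=4):
  1. access 88: MISS. Cache (old->new): [88]
  2. access 88: HIT. Cache (old->new): [88]
  3. access 88: HIT. Cache (old->new): [88]
  4. access 36: MISS. Cache (old->new): [88 36]
  5. access 88: HIT. Cache (old->new): [88 36]
  6. access 88: HIT. Cache (old->new): [88 36]
  7. access 88: HIT. Cache (old->new): [88 36]
  8. access 88: HIT. Cache (old->new): [88 36]
  9. access 32: MISS. Cache (old->new): [88 36 32]
  10. access 32: HIT. Cache (old->new): [88 36 32]
  11. access 32: HIT. Cache (old->new): [88 36 32]
  12. access 36: HIT. Cache (old->new): [88 36 32]
  13. access 36: HIT. Cache (old->new): [88 36 32]
  14. access 88: HIT. Cache (old->new): [88 36 32]
  15. access 36: HIT. Cache (old->new): [88 36 32]
  16. access 36: HIT. Cache (old->new): [88 36 32]
  17. access 81: MISS. Cache (old->new): [88 36 32 81]
  18. access 88: HIT. Cache (old->new): [88 36 32 81]
  19. access 36: HIT. Cache (old->new): [88 36 32 81]
  20. access 88: HIT. Cache (old->new): [88 36 32 81]
  21. access 76: MISS, evict 88. Cache (old->new): [36 32 81 76]
  22. access 76: HIT. Cache (old->new): [36 32 81 76]
  23. access 81: HIT. Cache (old->new): [36 32 81 76]
  24. access 88: MISS, evict 36. Cache (old->new): [32 81 76 88]
  25. access 36: MISS, evict 32. Cache (old->new): [81 76 88 36]
  26. access 76: HIT. Cache (old->new): [81 76 88 36]
  27. access 88: HIT. Cache (old->new): [81 76 88 36]
  28. access 76: HIT. Cache (old->new): [81 76 88 36]
  29. access 76: HIT. Cache (old->new): [81 76 88 36]
  30. access 88: HIT. Cache (old->new): [81 76 88 36]
  31. access 81: HIT. Cache (old->new): [81 76 88 36]
  32. access 36: HIT. Cache (old->new): [81 76 88 36]
  33. access 36: HIT. Cache (old->new): [81 76 88 36]
  34. access 36: HIT. Cache (old->new): [81 76 88 36]
  35. access 36: HIT. Cache (old->new): [81 76 88 36]
Total: 28 hits, 7 misses, 3 evictions

Hit rate = 28/35 = 4/5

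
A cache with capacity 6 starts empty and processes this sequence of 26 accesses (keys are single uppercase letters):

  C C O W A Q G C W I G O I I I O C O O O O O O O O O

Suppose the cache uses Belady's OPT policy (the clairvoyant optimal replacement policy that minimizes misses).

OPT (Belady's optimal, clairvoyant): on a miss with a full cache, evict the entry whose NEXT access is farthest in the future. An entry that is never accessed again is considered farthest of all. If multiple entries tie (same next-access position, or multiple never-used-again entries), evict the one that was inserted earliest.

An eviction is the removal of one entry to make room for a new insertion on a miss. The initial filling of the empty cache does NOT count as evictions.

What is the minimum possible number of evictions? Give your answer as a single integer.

OPT (Belady) simulation (capacity=6):
  1. access C: MISS. Cache: [C]
  2. access C: HIT. Next use of C: step 8. Cache: [C]
  3. access O: MISS. Cache: [C O]
  4. access W: MISS. Cache: [C O W]
  5. access A: MISS. Cache: [C O W A]
  6. access Q: MISS. Cache: [C O W A Q]
  7. access G: MISS. Cache: [C O W A Q G]
  8. access C: HIT. Next use of C: step 17. Cache: [C O W A Q G]
  9. access W: HIT. Next use of W: never. Cache: [C O W A Q G]
  10. access I: MISS, evict W (next use: never). Cache: [C O A Q G I]
  11. access G: HIT. Next use of G: never. Cache: [C O A Q G I]
  12. access O: HIT. Next use of O: step 16. Cache: [C O A Q G I]
  13. access I: HIT. Next use of I: step 14. Cache: [C O A Q G I]
  14. access I: HIT. Next use of I: step 15. Cache: [C O A Q G I]
  15. access I: HIT. Next use of I: never. Cache: [C O A Q G I]
  16. access O: HIT. Next use of O: step 18. Cache: [C O A Q G I]
  17. access C: HIT. Next use of C: never. Cache: [C O A Q G I]
  18. access O: HIT. Next use of O: step 19. Cache: [C O A Q G I]
  19. access O: HIT. Next use of O: step 20. Cache: [C O A Q G I]
  20. access O: HIT. Next use of O: step 21. Cache: [C O A Q G I]
  21. access O: HIT. Next use of O: step 22. Cache: [C O A Q G I]
  22. access O: HIT. Next use of O: step 23. Cache: [C O A Q G I]
  23. access O: HIT. Next use of O: step 24. Cache: [C O A Q G I]
  24. access O: HIT. Next use of O: step 25. Cache: [C O A Q G I]
  25. access O: HIT. Next use of O: step 26. Cache: [C O A Q G I]
  26. access O: HIT. Next use of O: never. Cache: [C O A Q G I]
Total: 19 hits, 7 misses, 1 evictions

Answer: 1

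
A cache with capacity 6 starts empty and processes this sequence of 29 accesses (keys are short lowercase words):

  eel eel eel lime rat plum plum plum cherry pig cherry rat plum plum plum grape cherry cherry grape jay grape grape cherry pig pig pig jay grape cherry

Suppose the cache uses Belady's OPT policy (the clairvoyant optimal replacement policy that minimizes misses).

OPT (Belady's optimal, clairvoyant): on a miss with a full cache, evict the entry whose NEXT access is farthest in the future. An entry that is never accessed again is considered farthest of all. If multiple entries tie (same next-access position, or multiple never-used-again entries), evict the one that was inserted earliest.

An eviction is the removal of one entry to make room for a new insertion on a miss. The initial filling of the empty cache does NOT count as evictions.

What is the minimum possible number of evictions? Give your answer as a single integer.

Answer: 2

Derivation:
OPT (Belady) simulation (capacity=6):
  1. access eel: MISS. Cache: [eel]
  2. access eel: HIT. Next use of eel: step 3. Cache: [eel]
  3. access eel: HIT. Next use of eel: never. Cache: [eel]
  4. access lime: MISS. Cache: [eel lime]
  5. access rat: MISS. Cache: [eel lime rat]
  6. access plum: MISS. Cache: [eel lime rat plum]
  7. access plum: HIT. Next use of plum: step 8. Cache: [eel lime rat plum]
  8. access plum: HIT. Next use of plum: step 13. Cache: [eel lime rat plum]
  9. access cherry: MISS. Cache: [eel lime rat plum cherry]
  10. access pig: MISS. Cache: [eel lime rat plum cherry pig]
  11. access cherry: HIT. Next use of cherry: step 17. Cache: [eel lime rat plum cherry pig]
  12. access rat: HIT. Next use of rat: never. Cache: [eel lime rat plum cherry pig]
  13. access plum: HIT. Next use of plum: step 14. Cache: [eel lime rat plum cherry pig]
  14. access plum: HIT. Next use of plum: step 15. Cache: [eel lime rat plum cherry pig]
  15. access plum: HIT. Next use of plum: never. Cache: [eel lime rat plum cherry pig]
  16. access grape: MISS, evict eel (next use: never). Cache: [lime rat plum cherry pig grape]
  17. access cherry: HIT. Next use of cherry: step 18. Cache: [lime rat plum cherry pig grape]
  18. access cherry: HIT. Next use of cherry: step 23. Cache: [lime rat plum cherry pig grape]
  19. access grape: HIT. Next use of grape: step 21. Cache: [lime rat plum cherry pig grape]
  20. access jay: MISS, evict lime (next use: never). Cache: [rat plum cherry pig grape jay]
  21. access grape: HIT. Next use of grape: step 22. Cache: [rat plum cherry pig grape jay]
  22. access grape: HIT. Next use of grape: step 28. Cache: [rat plum cherry pig grape jay]
  23. access cherry: HIT. Next use of cherry: step 29. Cache: [rat plum cherry pig grape jay]
  24. access pig: HIT. Next use of pig: step 25. Cache: [rat plum cherry pig grape jay]
  25. access pig: HIT. Next use of pig: step 26. Cache: [rat plum cherry pig grape jay]
  26. access pig: HIT. Next use of pig: never. Cache: [rat plum cherry pig grape jay]
  27. access jay: HIT. Next use of jay: never. Cache: [rat plum cherry pig grape jay]
  28. access grape: HIT. Next use of grape: never. Cache: [rat plum cherry pig grape jay]
  29. access cherry: HIT. Next use of cherry: never. Cache: [rat plum cherry pig grape jay]
Total: 21 hits, 8 misses, 2 evictions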